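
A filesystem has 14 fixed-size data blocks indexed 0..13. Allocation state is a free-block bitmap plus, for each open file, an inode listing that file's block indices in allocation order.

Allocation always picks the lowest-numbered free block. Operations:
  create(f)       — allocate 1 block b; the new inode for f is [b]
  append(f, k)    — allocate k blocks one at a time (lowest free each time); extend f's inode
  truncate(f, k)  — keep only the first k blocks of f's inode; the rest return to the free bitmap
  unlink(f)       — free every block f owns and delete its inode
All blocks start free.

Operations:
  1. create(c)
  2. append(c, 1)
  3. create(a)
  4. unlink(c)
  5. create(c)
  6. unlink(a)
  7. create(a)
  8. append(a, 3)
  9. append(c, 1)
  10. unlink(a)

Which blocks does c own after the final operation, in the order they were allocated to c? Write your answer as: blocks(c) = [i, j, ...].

blocks(c) = [0, 5]

create(c): bitmap=F............. | c=[0]
append(c, 1): bitmap=FF............ | c=[0, 1]
create(a): bitmap=FFF........... | a=[2] c=[0, 1]
unlink(c): bitmap=..F........... | a=[2]
create(c): bitmap=F.F........... | a=[2] c=[0]
unlink(a): bitmap=F............. | c=[0]
create(a): bitmap=FF............ | a=[1] c=[0]
append(a, 3): bitmap=FFFFF......... | a=[1, 2, 3, 4] c=[0]
append(c, 1): bitmap=FFFFFF........ | a=[1, 2, 3, 4] c=[0, 5]
unlink(a): bitmap=F....F........ | c=[0, 5]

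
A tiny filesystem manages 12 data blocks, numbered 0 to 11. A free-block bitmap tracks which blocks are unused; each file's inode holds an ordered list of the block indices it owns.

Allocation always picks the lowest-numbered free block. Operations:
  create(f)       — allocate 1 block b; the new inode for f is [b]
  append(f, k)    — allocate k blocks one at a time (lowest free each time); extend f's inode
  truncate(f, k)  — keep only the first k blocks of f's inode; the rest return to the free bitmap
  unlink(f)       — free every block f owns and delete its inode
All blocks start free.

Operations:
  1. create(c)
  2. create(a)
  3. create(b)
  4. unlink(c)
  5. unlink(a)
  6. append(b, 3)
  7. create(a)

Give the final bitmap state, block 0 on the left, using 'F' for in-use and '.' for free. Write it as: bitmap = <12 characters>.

bitmap = FFFFF.......

  1. create(c)  ⇒  F...........  {c→[0]}
  2. create(a)  ⇒  FF..........  {a→[1]; c→[0]}
  3. create(b)  ⇒  FFF.........  {a→[1]; b→[2]; c→[0]}
  4. unlink(c)  ⇒  .FF.........  {a→[1]; b→[2]}
  5. unlink(a)  ⇒  ..F.........  {b→[2]}
  6. append(b, 3)  ⇒  FFFF........  {b→[2, 0, 1, 3]}
  7. create(a)  ⇒  FFFFF.......  {a→[4]; b→[2, 0, 1, 3]}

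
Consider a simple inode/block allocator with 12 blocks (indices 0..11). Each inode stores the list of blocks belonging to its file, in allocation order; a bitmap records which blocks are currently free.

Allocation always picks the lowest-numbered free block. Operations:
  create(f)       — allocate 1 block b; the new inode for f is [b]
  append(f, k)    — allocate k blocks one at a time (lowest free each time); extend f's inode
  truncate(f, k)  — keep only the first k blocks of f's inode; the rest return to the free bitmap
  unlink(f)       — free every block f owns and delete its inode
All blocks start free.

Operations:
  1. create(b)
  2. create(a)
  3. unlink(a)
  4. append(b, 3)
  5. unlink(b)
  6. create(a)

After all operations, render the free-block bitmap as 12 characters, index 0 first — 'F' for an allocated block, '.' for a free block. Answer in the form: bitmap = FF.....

after create(b) → b:[0]  free=[F...........]
after create(a) → a:[1], b:[0]  free=[FF..........]
after unlink(a) → b:[0]  free=[F...........]
after append(b, 3) → b:[0, 1, 2, 3]  free=[FFFF........]
after unlink(b) →   free=[............]
after create(a) → a:[0]  free=[F...........]

bitmap = F...........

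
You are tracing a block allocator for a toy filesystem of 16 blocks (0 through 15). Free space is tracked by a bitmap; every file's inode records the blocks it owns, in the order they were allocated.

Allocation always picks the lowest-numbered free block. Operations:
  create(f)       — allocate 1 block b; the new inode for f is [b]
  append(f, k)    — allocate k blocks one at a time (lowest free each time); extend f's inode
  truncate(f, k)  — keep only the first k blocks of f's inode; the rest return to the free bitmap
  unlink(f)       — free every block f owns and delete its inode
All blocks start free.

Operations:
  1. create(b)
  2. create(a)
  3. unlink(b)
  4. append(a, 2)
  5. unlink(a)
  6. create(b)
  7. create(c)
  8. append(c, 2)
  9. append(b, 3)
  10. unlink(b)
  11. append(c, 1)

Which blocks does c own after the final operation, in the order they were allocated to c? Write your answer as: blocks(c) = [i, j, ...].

blocks(c) = [1, 2, 3, 0]

  1. create(b)  ⇒  F...............  {b→[0]}
  2. create(a)  ⇒  FF..............  {a→[1]; b→[0]}
  3. unlink(b)  ⇒  .F..............  {a→[1]}
  4. append(a, 2)  ⇒  FFF.............  {a→[1, 0, 2]}
  5. unlink(a)  ⇒  ................  {}
  6. create(b)  ⇒  F...............  {b→[0]}
  7. create(c)  ⇒  FF..............  {b→[0]; c→[1]}
  8. append(c, 2)  ⇒  FFFF............  {b→[0]; c→[1, 2, 3]}
  9. append(b, 3)  ⇒  FFFFFFF.........  {b→[0, 4, 5, 6]; c→[1, 2, 3]}
  10. unlink(b)  ⇒  .FFF............  {c→[1, 2, 3]}
  11. append(c, 1)  ⇒  FFFF............  {c→[1, 2, 3, 0]}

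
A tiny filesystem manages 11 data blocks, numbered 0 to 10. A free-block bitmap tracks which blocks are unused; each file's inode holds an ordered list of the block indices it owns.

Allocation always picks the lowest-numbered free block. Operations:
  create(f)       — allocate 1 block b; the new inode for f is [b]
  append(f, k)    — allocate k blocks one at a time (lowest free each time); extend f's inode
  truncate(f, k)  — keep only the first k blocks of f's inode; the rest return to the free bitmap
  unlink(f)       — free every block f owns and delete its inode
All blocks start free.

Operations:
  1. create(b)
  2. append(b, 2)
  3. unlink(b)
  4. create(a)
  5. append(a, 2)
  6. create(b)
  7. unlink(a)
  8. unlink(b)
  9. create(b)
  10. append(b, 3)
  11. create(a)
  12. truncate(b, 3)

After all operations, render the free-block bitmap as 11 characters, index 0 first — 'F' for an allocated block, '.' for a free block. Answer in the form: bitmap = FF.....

bitmap = FFF.F......

  1. create(b)  ⇒  F..........  {b→[0]}
  2. append(b, 2)  ⇒  FFF........  {b→[0, 1, 2]}
  3. unlink(b)  ⇒  ...........  {}
  4. create(a)  ⇒  F..........  {a→[0]}
  5. append(a, 2)  ⇒  FFF........  {a→[0, 1, 2]}
  6. create(b)  ⇒  FFFF.......  {a→[0, 1, 2]; b→[3]}
  7. unlink(a)  ⇒  ...F.......  {b→[3]}
  8. unlink(b)  ⇒  ...........  {}
  9. create(b)  ⇒  F..........  {b→[0]}
  10. append(b, 3)  ⇒  FFFF.......  {b→[0, 1, 2, 3]}
  11. create(a)  ⇒  FFFFF......  {a→[4]; b→[0, 1, 2, 3]}
  12. truncate(b, 3)  ⇒  FFF.F......  {a→[4]; b→[0, 1, 2]}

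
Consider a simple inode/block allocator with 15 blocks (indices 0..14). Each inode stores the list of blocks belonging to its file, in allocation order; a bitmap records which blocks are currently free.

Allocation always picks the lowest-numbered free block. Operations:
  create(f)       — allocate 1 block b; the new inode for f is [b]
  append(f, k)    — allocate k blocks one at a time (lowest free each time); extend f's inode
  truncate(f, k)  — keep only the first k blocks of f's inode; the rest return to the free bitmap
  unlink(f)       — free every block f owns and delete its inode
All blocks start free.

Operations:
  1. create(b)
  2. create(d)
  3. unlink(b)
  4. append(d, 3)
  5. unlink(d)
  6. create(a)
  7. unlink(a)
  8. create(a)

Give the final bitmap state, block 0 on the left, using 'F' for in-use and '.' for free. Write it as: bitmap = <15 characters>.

after create(b) → b:[0]  free=[F..............]
after create(d) → b:[0], d:[1]  free=[FF.............]
after unlink(b) → d:[1]  free=[.F.............]
after append(d, 3) → d:[1, 0, 2, 3]  free=[FFFF...........]
after unlink(d) →   free=[...............]
after create(a) → a:[0]  free=[F..............]
after unlink(a) →   free=[...............]
after create(a) → a:[0]  free=[F..............]

bitmap = F..............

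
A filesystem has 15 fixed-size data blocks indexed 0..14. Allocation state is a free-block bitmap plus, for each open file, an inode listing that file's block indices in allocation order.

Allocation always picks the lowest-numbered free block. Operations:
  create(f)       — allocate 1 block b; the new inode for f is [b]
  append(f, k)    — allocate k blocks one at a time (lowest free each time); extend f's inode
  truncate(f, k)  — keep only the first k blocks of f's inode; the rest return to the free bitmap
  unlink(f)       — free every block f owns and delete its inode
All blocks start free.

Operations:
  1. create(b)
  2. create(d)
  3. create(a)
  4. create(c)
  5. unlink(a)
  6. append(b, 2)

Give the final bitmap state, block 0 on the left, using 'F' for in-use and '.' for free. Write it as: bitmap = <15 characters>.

create(b): bitmap=F.............. | b=[0]
create(d): bitmap=FF............. | b=[0] d=[1]
create(a): bitmap=FFF............ | a=[2] b=[0] d=[1]
create(c): bitmap=FFFF........... | a=[2] b=[0] c=[3] d=[1]
unlink(a): bitmap=FF.F........... | b=[0] c=[3] d=[1]
append(b, 2): bitmap=FFFFF.......... | b=[0, 2, 4] c=[3] d=[1]

bitmap = FFFFF..........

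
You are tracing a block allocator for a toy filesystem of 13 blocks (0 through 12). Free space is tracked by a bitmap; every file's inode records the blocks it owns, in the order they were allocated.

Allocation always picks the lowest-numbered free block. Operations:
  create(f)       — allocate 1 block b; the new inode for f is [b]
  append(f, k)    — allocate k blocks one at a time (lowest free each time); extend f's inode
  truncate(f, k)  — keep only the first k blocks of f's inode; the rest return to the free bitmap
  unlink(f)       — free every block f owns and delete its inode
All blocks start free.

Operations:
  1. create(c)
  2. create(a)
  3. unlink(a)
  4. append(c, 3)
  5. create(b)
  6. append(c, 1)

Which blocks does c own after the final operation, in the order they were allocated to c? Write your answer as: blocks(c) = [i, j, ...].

blocks(c) = [0, 1, 2, 3, 5]

[1] create(c) — c=0 (map F............)
[2] create(a) — a=1 c=0 (map FF...........)
[3] unlink(a) — c=0 (map F............)
[4] append(c, 3) — c=0,1,2,3 (map FFFF.........)
[5] create(b) — b=4 c=0,1,2,3 (map FFFFF........)
[6] append(c, 1) — b=4 c=0,1,2,3,5 (map FFFFFF.......)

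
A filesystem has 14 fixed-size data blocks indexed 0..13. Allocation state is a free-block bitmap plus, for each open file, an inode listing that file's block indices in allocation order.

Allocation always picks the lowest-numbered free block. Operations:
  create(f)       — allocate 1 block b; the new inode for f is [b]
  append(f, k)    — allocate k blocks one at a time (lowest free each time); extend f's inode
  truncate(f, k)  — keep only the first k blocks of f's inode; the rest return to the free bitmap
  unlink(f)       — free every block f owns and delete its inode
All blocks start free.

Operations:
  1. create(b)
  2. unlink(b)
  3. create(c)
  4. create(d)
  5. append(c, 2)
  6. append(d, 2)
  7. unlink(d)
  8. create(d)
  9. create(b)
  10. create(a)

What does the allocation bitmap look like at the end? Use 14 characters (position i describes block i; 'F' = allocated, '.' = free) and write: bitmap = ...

bitmap = FFFFFF........

[1] create(b) — b=0 (map F.............)
[2] unlink(b) —  (map ..............)
[3] create(c) — c=0 (map F.............)
[4] create(d) — c=0 d=1 (map FF............)
[5] append(c, 2) — c=0,2,3 d=1 (map FFFF..........)
[6] append(d, 2) — c=0,2,3 d=1,4,5 (map FFFFFF........)
[7] unlink(d) — c=0,2,3 (map F.FF..........)
[8] create(d) — c=0,2,3 d=1 (map FFFF..........)
[9] create(b) — b=4 c=0,2,3 d=1 (map FFFFF.........)
[10] create(a) — a=5 b=4 c=0,2,3 d=1 (map FFFFFF........)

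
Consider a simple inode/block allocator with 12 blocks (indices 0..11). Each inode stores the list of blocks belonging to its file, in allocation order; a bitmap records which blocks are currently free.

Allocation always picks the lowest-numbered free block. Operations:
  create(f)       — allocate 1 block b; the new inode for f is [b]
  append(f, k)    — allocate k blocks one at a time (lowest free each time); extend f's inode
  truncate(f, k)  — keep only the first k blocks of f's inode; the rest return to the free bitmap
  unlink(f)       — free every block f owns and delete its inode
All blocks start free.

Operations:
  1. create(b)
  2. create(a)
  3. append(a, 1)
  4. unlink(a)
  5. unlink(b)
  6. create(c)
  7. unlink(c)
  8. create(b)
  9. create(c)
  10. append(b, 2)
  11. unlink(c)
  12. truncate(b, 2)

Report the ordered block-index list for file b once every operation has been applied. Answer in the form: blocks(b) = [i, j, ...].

blocks(b) = [0, 2]

after create(b) → b:[0]  free=[F...........]
after create(a) → a:[1], b:[0]  free=[FF..........]
after append(a, 1) → a:[1, 2], b:[0]  free=[FFF.........]
after unlink(a) → b:[0]  free=[F...........]
after unlink(b) →   free=[............]
after create(c) → c:[0]  free=[F...........]
after unlink(c) →   free=[............]
after create(b) → b:[0]  free=[F...........]
after create(c) → b:[0], c:[1]  free=[FF..........]
after append(b, 2) → b:[0, 2, 3], c:[1]  free=[FFFF........]
after unlink(c) → b:[0, 2, 3]  free=[F.FF........]
after truncate(b, 2) → b:[0, 2]  free=[F.F.........]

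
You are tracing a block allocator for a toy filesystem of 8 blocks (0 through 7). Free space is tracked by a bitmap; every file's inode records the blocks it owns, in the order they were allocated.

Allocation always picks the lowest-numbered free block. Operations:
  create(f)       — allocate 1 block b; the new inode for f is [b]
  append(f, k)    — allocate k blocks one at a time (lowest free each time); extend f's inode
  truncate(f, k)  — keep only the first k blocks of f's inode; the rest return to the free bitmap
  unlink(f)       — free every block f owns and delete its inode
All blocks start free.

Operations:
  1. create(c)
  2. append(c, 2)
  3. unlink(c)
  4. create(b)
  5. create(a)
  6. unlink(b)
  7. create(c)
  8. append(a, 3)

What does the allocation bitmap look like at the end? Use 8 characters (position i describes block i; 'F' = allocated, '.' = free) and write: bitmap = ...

bitmap = FFFFF...

[1] create(c) — c=0 (map F.......)
[2] append(c, 2) — c=0,1,2 (map FFF.....)
[3] unlink(c) —  (map ........)
[4] create(b) — b=0 (map F.......)
[5] create(a) — a=1 b=0 (map FF......)
[6] unlink(b) — a=1 (map .F......)
[7] create(c) — a=1 c=0 (map FF......)
[8] append(a, 3) — a=1,2,3,4 c=0 (map FFFFF...)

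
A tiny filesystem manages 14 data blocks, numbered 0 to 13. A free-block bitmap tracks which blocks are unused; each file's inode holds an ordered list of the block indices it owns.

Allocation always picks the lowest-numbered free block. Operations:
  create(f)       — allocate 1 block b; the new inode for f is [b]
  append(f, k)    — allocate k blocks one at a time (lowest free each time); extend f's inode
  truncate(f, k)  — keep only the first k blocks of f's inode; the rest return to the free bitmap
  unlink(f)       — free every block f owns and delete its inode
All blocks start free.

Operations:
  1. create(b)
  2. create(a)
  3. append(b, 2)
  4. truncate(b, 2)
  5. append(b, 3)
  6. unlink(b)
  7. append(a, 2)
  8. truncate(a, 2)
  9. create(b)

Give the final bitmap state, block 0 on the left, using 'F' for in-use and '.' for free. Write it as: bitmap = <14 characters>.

bitmap = FFF...........

create(b): bitmap=F............. | b=[0]
create(a): bitmap=FF............ | a=[1] b=[0]
append(b, 2): bitmap=FFFF.......... | a=[1] b=[0, 2, 3]
truncate(b, 2): bitmap=FFF........... | a=[1] b=[0, 2]
append(b, 3): bitmap=FFFFFF........ | a=[1] b=[0, 2, 3, 4, 5]
unlink(b): bitmap=.F............ | a=[1]
append(a, 2): bitmap=FFF........... | a=[1, 0, 2]
truncate(a, 2): bitmap=FF............ | a=[1, 0]
create(b): bitmap=FFF........... | a=[1, 0] b=[2]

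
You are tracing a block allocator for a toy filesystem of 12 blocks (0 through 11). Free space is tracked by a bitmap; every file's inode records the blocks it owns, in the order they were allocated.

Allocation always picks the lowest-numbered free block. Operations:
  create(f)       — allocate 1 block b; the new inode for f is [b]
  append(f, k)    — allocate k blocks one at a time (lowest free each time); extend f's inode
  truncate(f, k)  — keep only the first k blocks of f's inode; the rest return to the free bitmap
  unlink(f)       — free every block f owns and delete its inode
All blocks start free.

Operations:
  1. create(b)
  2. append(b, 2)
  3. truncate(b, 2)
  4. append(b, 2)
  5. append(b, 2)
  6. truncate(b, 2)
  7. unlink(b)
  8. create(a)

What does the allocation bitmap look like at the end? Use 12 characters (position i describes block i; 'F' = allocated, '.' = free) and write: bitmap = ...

bitmap = F...........

after create(b) → b:[0]  free=[F...........]
after append(b, 2) → b:[0, 1, 2]  free=[FFF.........]
after truncate(b, 2) → b:[0, 1]  free=[FF..........]
after append(b, 2) → b:[0, 1, 2, 3]  free=[FFFF........]
after append(b, 2) → b:[0, 1, 2, 3, 4, 5]  free=[FFFFFF......]
after truncate(b, 2) → b:[0, 1]  free=[FF..........]
after unlink(b) →   free=[............]
after create(a) → a:[0]  free=[F...........]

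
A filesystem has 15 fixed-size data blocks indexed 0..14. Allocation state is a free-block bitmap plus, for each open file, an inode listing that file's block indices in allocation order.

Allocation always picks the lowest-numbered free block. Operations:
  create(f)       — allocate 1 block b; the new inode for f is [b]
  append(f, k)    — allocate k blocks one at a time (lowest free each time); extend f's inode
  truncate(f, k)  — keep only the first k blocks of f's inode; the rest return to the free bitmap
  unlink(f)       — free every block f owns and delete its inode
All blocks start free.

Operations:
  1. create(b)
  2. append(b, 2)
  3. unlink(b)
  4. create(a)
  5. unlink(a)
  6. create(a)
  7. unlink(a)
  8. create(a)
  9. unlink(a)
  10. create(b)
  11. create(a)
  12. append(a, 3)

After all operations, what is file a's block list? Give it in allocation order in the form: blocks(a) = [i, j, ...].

  1. create(b)  ⇒  F..............  {b→[0]}
  2. append(b, 2)  ⇒  FFF............  {b→[0, 1, 2]}
  3. unlink(b)  ⇒  ...............  {}
  4. create(a)  ⇒  F..............  {a→[0]}
  5. unlink(a)  ⇒  ...............  {}
  6. create(a)  ⇒  F..............  {a→[0]}
  7. unlink(a)  ⇒  ...............  {}
  8. create(a)  ⇒  F..............  {a→[0]}
  9. unlink(a)  ⇒  ...............  {}
  10. create(b)  ⇒  F..............  {b→[0]}
  11. create(a)  ⇒  FF.............  {a→[1]; b→[0]}
  12. append(a, 3)  ⇒  FFFFF..........  {a→[1, 2, 3, 4]; b→[0]}

blocks(a) = [1, 2, 3, 4]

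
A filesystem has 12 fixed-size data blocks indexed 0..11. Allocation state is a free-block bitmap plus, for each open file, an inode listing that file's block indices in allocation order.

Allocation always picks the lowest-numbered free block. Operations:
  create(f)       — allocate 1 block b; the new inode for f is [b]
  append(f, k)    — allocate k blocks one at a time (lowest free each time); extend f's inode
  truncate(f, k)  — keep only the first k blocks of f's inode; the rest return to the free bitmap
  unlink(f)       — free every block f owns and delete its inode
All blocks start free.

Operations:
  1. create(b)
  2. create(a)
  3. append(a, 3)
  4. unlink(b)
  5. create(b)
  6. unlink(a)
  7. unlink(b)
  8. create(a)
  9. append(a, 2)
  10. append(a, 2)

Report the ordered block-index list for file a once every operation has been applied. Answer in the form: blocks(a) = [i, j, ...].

blocks(a) = [0, 1, 2, 3, 4]

create(b): bitmap=F........... | b=[0]
create(a): bitmap=FF.......... | a=[1] b=[0]
append(a, 3): bitmap=FFFFF....... | a=[1, 2, 3, 4] b=[0]
unlink(b): bitmap=.FFFF....... | a=[1, 2, 3, 4]
create(b): bitmap=FFFFF....... | a=[1, 2, 3, 4] b=[0]
unlink(a): bitmap=F........... | b=[0]
unlink(b): bitmap=............ | 
create(a): bitmap=F........... | a=[0]
append(a, 2): bitmap=FFF......... | a=[0, 1, 2]
append(a, 2): bitmap=FFFFF....... | a=[0, 1, 2, 3, 4]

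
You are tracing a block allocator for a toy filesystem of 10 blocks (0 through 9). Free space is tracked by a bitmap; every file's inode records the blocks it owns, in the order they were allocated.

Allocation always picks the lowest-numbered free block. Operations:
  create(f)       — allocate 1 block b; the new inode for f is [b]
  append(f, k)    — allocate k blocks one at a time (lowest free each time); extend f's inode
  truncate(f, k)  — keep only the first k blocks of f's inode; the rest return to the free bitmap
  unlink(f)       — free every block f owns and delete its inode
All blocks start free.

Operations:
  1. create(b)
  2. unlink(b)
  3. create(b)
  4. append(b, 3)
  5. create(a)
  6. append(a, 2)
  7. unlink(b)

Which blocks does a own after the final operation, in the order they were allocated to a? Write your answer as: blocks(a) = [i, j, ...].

blocks(a) = [4, 5, 6]

after create(b) → b:[0]  free=[F.........]
after unlink(b) →   free=[..........]
after create(b) → b:[0]  free=[F.........]
after append(b, 3) → b:[0, 1, 2, 3]  free=[FFFF......]
after create(a) → a:[4], b:[0, 1, 2, 3]  free=[FFFFF.....]
after append(a, 2) → a:[4, 5, 6], b:[0, 1, 2, 3]  free=[FFFFFFF...]
after unlink(b) → a:[4, 5, 6]  free=[....FFF...]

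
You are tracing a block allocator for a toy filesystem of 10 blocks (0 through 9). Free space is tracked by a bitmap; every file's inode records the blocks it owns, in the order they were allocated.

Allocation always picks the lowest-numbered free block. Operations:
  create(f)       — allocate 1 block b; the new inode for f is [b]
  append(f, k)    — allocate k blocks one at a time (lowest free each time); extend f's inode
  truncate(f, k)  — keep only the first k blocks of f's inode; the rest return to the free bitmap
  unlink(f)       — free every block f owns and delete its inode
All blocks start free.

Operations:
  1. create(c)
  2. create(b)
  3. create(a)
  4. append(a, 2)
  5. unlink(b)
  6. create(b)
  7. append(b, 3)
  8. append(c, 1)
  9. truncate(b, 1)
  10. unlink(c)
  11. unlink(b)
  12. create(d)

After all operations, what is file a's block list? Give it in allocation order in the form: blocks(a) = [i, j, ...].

  1. create(c)  ⇒  F.........  {c→[0]}
  2. create(b)  ⇒  FF........  {b→[1]; c→[0]}
  3. create(a)  ⇒  FFF.......  {a→[2]; b→[1]; c→[0]}
  4. append(a, 2)  ⇒  FFFFF.....  {a→[2, 3, 4]; b→[1]; c→[0]}
  5. unlink(b)  ⇒  F.FFF.....  {a→[2, 3, 4]; c→[0]}
  6. create(b)  ⇒  FFFFF.....  {a→[2, 3, 4]; b→[1]; c→[0]}
  7. append(b, 3)  ⇒  FFFFFFFF..  {a→[2, 3, 4]; b→[1, 5, 6, 7]; c→[0]}
  8. append(c, 1)  ⇒  FFFFFFFFF.  {a→[2, 3, 4]; b→[1, 5, 6, 7]; c→[0, 8]}
  9. truncate(b, 1)  ⇒  FFFFF...F.  {a→[2, 3, 4]; b→[1]; c→[0, 8]}
  10. unlink(c)  ⇒  .FFFF.....  {a→[2, 3, 4]; b→[1]}
  11. unlink(b)  ⇒  ..FFF.....  {a→[2, 3, 4]}
  12. create(d)  ⇒  F.FFF.....  {a→[2, 3, 4]; d→[0]}

blocks(a) = [2, 3, 4]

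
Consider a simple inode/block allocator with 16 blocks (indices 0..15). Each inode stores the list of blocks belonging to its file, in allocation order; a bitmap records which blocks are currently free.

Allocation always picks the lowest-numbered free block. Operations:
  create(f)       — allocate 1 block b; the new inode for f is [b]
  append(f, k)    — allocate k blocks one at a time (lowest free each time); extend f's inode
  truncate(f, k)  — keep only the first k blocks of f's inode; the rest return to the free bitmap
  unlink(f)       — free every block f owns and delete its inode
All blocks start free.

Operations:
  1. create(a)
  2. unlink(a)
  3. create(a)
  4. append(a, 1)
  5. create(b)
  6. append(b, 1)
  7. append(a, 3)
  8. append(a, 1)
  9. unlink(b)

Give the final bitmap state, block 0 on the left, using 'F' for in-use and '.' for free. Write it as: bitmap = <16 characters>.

bitmap = FF..FFFF........

  1. create(a)  ⇒  F...............  {a→[0]}
  2. unlink(a)  ⇒  ................  {}
  3. create(a)  ⇒  F...............  {a→[0]}
  4. append(a, 1)  ⇒  FF..............  {a→[0, 1]}
  5. create(b)  ⇒  FFF.............  {a→[0, 1]; b→[2]}
  6. append(b, 1)  ⇒  FFFF............  {a→[0, 1]; b→[2, 3]}
  7. append(a, 3)  ⇒  FFFFFFF.........  {a→[0, 1, 4, 5, 6]; b→[2, 3]}
  8. append(a, 1)  ⇒  FFFFFFFF........  {a→[0, 1, 4, 5, 6, 7]; b→[2, 3]}
  9. unlink(b)  ⇒  FF..FFFF........  {a→[0, 1, 4, 5, 6, 7]}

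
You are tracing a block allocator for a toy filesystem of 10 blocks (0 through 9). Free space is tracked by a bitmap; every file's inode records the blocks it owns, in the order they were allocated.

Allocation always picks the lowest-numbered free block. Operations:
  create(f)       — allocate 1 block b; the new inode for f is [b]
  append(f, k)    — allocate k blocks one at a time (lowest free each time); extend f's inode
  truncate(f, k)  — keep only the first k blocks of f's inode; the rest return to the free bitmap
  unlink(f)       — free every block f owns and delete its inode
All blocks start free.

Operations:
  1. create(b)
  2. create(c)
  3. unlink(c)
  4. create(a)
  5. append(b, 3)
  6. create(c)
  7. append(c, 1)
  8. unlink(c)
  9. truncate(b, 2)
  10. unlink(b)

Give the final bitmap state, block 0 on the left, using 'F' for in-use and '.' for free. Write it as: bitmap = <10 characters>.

bitmap = .F........

after create(b) → b:[0]  free=[F.........]
after create(c) → b:[0], c:[1]  free=[FF........]
after unlink(c) → b:[0]  free=[F.........]
after create(a) → a:[1], b:[0]  free=[FF........]
after append(b, 3) → a:[1], b:[0, 2, 3, 4]  free=[FFFFF.....]
after create(c) → a:[1], b:[0, 2, 3, 4], c:[5]  free=[FFFFFF....]
after append(c, 1) → a:[1], b:[0, 2, 3, 4], c:[5, 6]  free=[FFFFFFF...]
after unlink(c) → a:[1], b:[0, 2, 3, 4]  free=[FFFFF.....]
after truncate(b, 2) → a:[1], b:[0, 2]  free=[FFF.......]
after unlink(b) → a:[1]  free=[.F........]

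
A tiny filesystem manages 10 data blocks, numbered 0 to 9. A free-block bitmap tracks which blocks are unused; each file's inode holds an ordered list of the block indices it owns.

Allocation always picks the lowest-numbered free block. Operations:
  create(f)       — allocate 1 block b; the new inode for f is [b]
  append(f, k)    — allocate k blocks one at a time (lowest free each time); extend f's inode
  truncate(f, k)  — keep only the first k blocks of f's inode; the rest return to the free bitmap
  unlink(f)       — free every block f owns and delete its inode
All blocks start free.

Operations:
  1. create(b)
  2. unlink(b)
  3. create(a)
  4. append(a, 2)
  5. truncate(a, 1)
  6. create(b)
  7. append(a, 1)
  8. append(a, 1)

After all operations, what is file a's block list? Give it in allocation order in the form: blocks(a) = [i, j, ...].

[1] create(b) — b=0 (map F.........)
[2] unlink(b) —  (map ..........)
[3] create(a) — a=0 (map F.........)
[4] append(a, 2) — a=0,1,2 (map FFF.......)
[5] truncate(a, 1) — a=0 (map F.........)
[6] create(b) — a=0 b=1 (map FF........)
[7] append(a, 1) — a=0,2 b=1 (map FFF.......)
[8] append(a, 1) — a=0,2,3 b=1 (map FFFF......)

blocks(a) = [0, 2, 3]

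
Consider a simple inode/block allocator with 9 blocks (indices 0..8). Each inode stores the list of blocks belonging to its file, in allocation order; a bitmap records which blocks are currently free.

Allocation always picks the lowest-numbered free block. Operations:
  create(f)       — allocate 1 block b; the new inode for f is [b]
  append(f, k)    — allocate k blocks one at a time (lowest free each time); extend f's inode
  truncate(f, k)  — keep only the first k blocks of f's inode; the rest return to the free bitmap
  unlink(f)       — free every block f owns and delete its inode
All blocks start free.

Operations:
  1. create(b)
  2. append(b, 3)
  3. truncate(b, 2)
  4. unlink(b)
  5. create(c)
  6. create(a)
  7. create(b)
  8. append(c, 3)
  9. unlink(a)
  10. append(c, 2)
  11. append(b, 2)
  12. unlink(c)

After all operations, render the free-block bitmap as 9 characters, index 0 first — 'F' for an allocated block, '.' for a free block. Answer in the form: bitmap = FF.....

[1] create(b) — b=0 (map F........)
[2] append(b, 3) — b=0,1,2,3 (map FFFF.....)
[3] truncate(b, 2) — b=0,1 (map FF.......)
[4] unlink(b) —  (map .........)
[5] create(c) — c=0 (map F........)
[6] create(a) — a=1 c=0 (map FF.......)
[7] create(b) — a=1 b=2 c=0 (map FFF......)
[8] append(c, 3) — a=1 b=2 c=0,3,4,5 (map FFFFFF...)
[9] unlink(a) — b=2 c=0,3,4,5 (map F.FFFF...)
[10] append(c, 2) — b=2 c=0,3,4,5,1,6 (map FFFFFFF..)
[11] append(b, 2) — b=2,7,8 c=0,3,4,5,1,6 (map FFFFFFFFF)
[12] unlink(c) — b=2,7,8 (map ..F....FF)

bitmap = ..F....FF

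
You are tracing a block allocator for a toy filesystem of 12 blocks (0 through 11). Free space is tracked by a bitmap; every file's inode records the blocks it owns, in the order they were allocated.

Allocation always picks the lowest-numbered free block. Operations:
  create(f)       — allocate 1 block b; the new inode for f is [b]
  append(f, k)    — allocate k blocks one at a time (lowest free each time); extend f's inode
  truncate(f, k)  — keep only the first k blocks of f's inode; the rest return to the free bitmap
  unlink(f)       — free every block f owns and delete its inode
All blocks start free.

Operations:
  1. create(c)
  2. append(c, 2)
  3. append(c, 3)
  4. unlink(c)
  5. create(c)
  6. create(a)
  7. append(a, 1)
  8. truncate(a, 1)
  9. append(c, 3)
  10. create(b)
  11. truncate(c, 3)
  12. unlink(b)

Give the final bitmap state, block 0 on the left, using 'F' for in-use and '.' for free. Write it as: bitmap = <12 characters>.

after create(c) → c:[0]  free=[F...........]
after append(c, 2) → c:[0, 1, 2]  free=[FFF.........]
after append(c, 3) → c:[0, 1, 2, 3, 4, 5]  free=[FFFFFF......]
after unlink(c) →   free=[............]
after create(c) → c:[0]  free=[F...........]
after create(a) → a:[1], c:[0]  free=[FF..........]
after append(a, 1) → a:[1, 2], c:[0]  free=[FFF.........]
after truncate(a, 1) → a:[1], c:[0]  free=[FF..........]
after append(c, 3) → a:[1], c:[0, 2, 3, 4]  free=[FFFFF.......]
after create(b) → a:[1], b:[5], c:[0, 2, 3, 4]  free=[FFFFFF......]
after truncate(c, 3) → a:[1], b:[5], c:[0, 2, 3]  free=[FFFF.F......]
after unlink(b) → a:[1], c:[0, 2, 3]  free=[FFFF........]

bitmap = FFFF........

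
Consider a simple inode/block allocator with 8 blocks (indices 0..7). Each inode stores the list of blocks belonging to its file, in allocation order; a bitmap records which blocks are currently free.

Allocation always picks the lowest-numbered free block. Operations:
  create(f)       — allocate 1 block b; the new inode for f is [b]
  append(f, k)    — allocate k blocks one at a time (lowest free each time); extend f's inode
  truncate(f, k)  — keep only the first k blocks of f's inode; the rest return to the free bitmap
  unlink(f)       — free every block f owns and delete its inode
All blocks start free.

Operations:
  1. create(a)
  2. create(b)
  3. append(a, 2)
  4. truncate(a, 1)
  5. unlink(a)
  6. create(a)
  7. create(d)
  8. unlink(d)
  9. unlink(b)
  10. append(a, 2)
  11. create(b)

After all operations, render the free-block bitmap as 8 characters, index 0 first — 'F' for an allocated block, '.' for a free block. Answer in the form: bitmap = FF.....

[1] create(a) — a=0 (map F.......)
[2] create(b) — a=0 b=1 (map FF......)
[3] append(a, 2) — a=0,2,3 b=1 (map FFFF....)
[4] truncate(a, 1) — a=0 b=1 (map FF......)
[5] unlink(a) — b=1 (map .F......)
[6] create(a) — a=0 b=1 (map FF......)
[7] create(d) — a=0 b=1 d=2 (map FFF.....)
[8] unlink(d) — a=0 b=1 (map FF......)
[9] unlink(b) — a=0 (map F.......)
[10] append(a, 2) — a=0,1,2 (map FFF.....)
[11] create(b) — a=0,1,2 b=3 (map FFFF....)

bitmap = FFFF....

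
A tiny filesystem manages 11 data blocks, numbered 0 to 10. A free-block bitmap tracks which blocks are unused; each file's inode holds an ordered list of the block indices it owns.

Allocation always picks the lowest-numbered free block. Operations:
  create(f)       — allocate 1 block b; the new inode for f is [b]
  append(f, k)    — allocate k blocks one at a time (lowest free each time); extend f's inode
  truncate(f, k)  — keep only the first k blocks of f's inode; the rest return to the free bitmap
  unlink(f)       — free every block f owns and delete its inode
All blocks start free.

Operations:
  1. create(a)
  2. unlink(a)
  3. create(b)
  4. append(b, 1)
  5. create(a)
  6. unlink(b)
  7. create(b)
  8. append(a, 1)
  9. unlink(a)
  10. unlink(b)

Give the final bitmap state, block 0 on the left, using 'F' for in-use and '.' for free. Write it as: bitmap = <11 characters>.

bitmap = ...........

[1] create(a) — a=0 (map F..........)
[2] unlink(a) —  (map ...........)
[3] create(b) — b=0 (map F..........)
[4] append(b, 1) — b=0,1 (map FF.........)
[5] create(a) — a=2 b=0,1 (map FFF........)
[6] unlink(b) — a=2 (map ..F........)
[7] create(b) — a=2 b=0 (map F.F........)
[8] append(a, 1) — a=2,1 b=0 (map FFF........)
[9] unlink(a) — b=0 (map F..........)
[10] unlink(b) —  (map ...........)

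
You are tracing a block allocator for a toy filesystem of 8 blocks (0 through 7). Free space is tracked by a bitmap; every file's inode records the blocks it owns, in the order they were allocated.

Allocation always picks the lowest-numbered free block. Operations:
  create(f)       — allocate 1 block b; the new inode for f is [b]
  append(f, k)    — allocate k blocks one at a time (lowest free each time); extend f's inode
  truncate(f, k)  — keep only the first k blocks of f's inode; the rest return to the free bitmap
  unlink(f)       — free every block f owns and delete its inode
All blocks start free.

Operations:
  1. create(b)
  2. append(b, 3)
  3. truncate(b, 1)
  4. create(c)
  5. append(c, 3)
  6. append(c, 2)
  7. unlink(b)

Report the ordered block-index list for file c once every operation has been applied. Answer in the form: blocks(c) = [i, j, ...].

after create(b) → b:[0]  free=[F.......]
after append(b, 3) → b:[0, 1, 2, 3]  free=[FFFF....]
after truncate(b, 1) → b:[0]  free=[F.......]
after create(c) → b:[0], c:[1]  free=[FF......]
after append(c, 3) → b:[0], c:[1, 2, 3, 4]  free=[FFFFF...]
after append(c, 2) → b:[0], c:[1, 2, 3, 4, 5, 6]  free=[FFFFFFF.]
after unlink(b) → c:[1, 2, 3, 4, 5, 6]  free=[.FFFFFF.]

blocks(c) = [1, 2, 3, 4, 5, 6]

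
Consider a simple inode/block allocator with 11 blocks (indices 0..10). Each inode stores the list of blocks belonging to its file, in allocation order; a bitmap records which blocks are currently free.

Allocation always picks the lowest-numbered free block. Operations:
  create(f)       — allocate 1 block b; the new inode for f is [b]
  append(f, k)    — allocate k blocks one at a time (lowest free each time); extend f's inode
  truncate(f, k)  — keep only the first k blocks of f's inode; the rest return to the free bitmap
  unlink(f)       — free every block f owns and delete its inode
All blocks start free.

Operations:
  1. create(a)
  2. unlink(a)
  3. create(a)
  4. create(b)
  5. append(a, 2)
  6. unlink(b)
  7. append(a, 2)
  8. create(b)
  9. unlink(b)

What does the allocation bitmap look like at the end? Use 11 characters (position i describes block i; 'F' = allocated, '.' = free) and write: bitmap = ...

after create(a) → a:[0]  free=[F..........]
after unlink(a) →   free=[...........]
after create(a) → a:[0]  free=[F..........]
after create(b) → a:[0], b:[1]  free=[FF.........]
after append(a, 2) → a:[0, 2, 3], b:[1]  free=[FFFF.......]
after unlink(b) → a:[0, 2, 3]  free=[F.FF.......]
after append(a, 2) → a:[0, 2, 3, 1, 4]  free=[FFFFF......]
after create(b) → a:[0, 2, 3, 1, 4], b:[5]  free=[FFFFFF.....]
after unlink(b) → a:[0, 2, 3, 1, 4]  free=[FFFFF......]

bitmap = FFFFF......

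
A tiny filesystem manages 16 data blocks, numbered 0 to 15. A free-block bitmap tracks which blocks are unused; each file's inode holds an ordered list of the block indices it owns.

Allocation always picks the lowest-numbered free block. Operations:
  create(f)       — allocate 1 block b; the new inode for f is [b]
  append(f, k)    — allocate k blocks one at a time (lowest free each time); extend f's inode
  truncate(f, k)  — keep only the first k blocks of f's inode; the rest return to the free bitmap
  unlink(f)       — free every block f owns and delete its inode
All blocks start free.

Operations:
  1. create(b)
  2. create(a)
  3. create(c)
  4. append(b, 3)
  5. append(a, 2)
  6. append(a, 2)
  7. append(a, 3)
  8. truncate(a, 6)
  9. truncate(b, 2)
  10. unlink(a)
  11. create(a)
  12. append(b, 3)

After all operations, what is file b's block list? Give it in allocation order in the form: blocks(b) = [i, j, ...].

blocks(b) = [0, 3, 4, 5, 6]

after create(b) → b:[0]  free=[F...............]
after create(a) → a:[1], b:[0]  free=[FF..............]
after create(c) → a:[1], b:[0], c:[2]  free=[FFF.............]
after append(b, 3) → a:[1], b:[0, 3, 4, 5], c:[2]  free=[FFFFFF..........]
after append(a, 2) → a:[1, 6, 7], b:[0, 3, 4, 5], c:[2]  free=[FFFFFFFF........]
after append(a, 2) → a:[1, 6, 7, 8, 9], b:[0, 3, 4, 5], c:[2]  free=[FFFFFFFFFF......]
after append(a, 3) → a:[1, 6, 7, 8, 9, 10, 11, 12], b:[0, 3, 4, 5], c:[2]  free=[FFFFFFFFFFFFF...]
after truncate(a, 6) → a:[1, 6, 7, 8, 9, 10], b:[0, 3, 4, 5], c:[2]  free=[FFFFFFFFFFF.....]
after truncate(b, 2) → a:[1, 6, 7, 8, 9, 10], b:[0, 3], c:[2]  free=[FFFF..FFFFF.....]
after unlink(a) → b:[0, 3], c:[2]  free=[F.FF............]
after create(a) → a:[1], b:[0, 3], c:[2]  free=[FFFF............]
after append(b, 3) → a:[1], b:[0, 3, 4, 5, 6], c:[2]  free=[FFFFFFF.........]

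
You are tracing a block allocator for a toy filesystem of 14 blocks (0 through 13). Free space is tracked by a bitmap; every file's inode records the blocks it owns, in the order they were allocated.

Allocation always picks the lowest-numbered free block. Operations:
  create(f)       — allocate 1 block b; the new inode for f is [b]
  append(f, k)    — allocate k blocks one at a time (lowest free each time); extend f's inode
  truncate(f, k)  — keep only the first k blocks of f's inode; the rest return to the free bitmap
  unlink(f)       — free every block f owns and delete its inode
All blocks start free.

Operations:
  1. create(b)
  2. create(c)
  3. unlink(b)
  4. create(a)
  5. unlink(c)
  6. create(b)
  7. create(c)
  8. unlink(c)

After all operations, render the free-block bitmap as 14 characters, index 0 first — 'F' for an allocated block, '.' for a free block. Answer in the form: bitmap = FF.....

  1. create(b)  ⇒  F.............  {b→[0]}
  2. create(c)  ⇒  FF............  {b→[0]; c→[1]}
  3. unlink(b)  ⇒  .F............  {c→[1]}
  4. create(a)  ⇒  FF............  {a→[0]; c→[1]}
  5. unlink(c)  ⇒  F.............  {a→[0]}
  6. create(b)  ⇒  FF............  {a→[0]; b→[1]}
  7. create(c)  ⇒  FFF...........  {a→[0]; b→[1]; c→[2]}
  8. unlink(c)  ⇒  FF............  {a→[0]; b→[1]}

bitmap = FF............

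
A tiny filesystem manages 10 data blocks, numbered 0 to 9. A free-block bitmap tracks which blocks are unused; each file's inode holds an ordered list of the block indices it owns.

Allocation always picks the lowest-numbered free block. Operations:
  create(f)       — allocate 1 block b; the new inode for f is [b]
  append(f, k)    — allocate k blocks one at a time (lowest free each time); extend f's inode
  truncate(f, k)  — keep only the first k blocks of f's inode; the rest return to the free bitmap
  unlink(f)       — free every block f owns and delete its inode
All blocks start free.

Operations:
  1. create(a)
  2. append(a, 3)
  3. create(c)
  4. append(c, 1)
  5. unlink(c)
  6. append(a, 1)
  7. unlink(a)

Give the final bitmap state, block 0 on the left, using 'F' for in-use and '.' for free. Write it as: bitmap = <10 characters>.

bitmap = ..........

  1. create(a)  ⇒  F.........  {a→[0]}
  2. append(a, 3)  ⇒  FFFF......  {a→[0, 1, 2, 3]}
  3. create(c)  ⇒  FFFFF.....  {a→[0, 1, 2, 3]; c→[4]}
  4. append(c, 1)  ⇒  FFFFFF....  {a→[0, 1, 2, 3]; c→[4, 5]}
  5. unlink(c)  ⇒  FFFF......  {a→[0, 1, 2, 3]}
  6. append(a, 1)  ⇒  FFFFF.....  {a→[0, 1, 2, 3, 4]}
  7. unlink(a)  ⇒  ..........  {}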